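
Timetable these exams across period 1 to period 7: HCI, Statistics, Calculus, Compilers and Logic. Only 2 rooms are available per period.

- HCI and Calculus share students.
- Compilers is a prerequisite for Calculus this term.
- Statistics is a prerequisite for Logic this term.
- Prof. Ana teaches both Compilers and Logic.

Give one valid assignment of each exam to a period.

Compilers -> period 1, Calculus -> period 2, HCI -> period 3, Statistics -> period 1, Logic -> period 2

Checking: Statistics(period 1) before Logic(period 2); Compilers(period 1) before Calculus(period 2); HCI(period 3) != Calculus(period 2); Compilers(period 1) != Logic(period 2); max 2 per period (cap 2).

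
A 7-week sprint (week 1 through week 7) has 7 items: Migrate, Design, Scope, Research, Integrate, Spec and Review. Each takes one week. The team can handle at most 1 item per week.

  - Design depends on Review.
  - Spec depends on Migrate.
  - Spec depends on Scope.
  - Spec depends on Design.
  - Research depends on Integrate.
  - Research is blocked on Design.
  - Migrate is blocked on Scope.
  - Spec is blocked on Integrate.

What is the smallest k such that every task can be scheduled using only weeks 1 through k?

7

The precedence chain requires at least 3 distinct weeks.
With at most 1 per week and 7 tasks, at least 7 weeks are needed.
7 works (last occupied week: week 7): for example Spec=week 6, Review=week 1, Migrate=week 4, Research=week 7, Integrate=week 5, Design=week 2, Scope=week 3.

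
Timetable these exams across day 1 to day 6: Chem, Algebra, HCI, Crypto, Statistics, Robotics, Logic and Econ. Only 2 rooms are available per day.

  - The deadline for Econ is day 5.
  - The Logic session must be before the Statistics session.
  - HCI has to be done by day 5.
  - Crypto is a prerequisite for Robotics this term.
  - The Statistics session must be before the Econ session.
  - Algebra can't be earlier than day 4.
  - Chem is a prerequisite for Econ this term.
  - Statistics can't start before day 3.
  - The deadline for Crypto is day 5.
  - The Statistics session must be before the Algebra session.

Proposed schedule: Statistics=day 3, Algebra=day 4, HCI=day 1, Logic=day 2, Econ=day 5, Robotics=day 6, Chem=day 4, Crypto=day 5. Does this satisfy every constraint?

Yes

HCI has to be done by day 5 — holds.
Only 2 rooms are available per day — holds.
The Statistics session must be before the Econ session — holds.
Chem is a prerequisite for Econ this term — holds.
Algebra can't be earlier than day 4 — holds.
The Statistics session must be before the Algebra session — holds.
The deadline for Crypto is day 5 — holds.
The Logic session must be before the Statistics session — holds.
Statistics can't start before day 3 — holds.
Crypto is a prerequisite for Robotics this term — holds.
The deadline for Econ is day 5 — holds.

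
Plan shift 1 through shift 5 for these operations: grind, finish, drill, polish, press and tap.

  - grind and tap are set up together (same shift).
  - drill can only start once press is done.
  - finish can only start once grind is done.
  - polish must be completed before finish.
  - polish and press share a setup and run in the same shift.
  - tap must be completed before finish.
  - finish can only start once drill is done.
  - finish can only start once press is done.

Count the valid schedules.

Splitting on grind: it can be shift 1 (10), shift 2 (10), shift 3 (9), shift 4 (6). Listing each branch's schedules as (finish, drill, polish, press, tap) by shift number:
grind=shift 1: (3,2,1,1,1) (4,2,1,1,1) (4,3,1,1,1) (4,3,2,2,1) (5,2,1,1,1) (5,3,1,1,1) (5,3,2,2,1) (5,4,1,1,1) (5,4,2,2,1) (5,4,3,3,1) — 10.
grind=shift 2: (3,2,1,1,2) (4,2,1,1,2) (4,3,1,1,2) (4,3,2,2,2) (5,2,1,1,2) (5,3,1,1,2) (5,3,2,2,2) (5,4,1,1,2) (5,4,2,2,2) (5,4,3,3,2) — 10.
grind=shift 3: (4,2,1,1,3) (4,3,1,1,3) (4,3,2,2,3) (5,2,1,1,3) (5,3,1,1,3) (5,3,2,2,3) (5,4,1,1,3) (5,4,2,2,3) (5,4,3,3,3) — 9.
grind=shift 4: (5,2,1,1,4) (5,3,1,1,4) (5,3,2,2,4) (5,4,1,1,4) (5,4,2,2,4) (5,4,3,3,4) — 6.
Summing: 10 + 10 + 9 + 6 = 35.

35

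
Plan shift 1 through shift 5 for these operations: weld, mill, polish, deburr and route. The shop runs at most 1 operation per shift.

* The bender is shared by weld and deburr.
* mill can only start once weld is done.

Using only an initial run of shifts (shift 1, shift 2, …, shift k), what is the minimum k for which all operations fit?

The precedence chain requires at least 2 distinct shifts.
With at most 1 per shift and 5 operations, at least 5 shifts are needed.
5 works (last occupied shift: shift 5): for example polish -> shift 3, route -> shift 5, mill -> shift 2, deburr -> shift 4, weld -> shift 1.

5 shifts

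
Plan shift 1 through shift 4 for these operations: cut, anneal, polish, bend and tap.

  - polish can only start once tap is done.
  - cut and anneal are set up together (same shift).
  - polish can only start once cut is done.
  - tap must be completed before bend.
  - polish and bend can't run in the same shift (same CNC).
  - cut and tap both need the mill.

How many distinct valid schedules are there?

Splitting on cut: it can be shift 1 (2), shift 2 (4), shift 3 (3). Listing each branch's schedules as (anneal, polish, bend, tap) by shift number:
cut=shift 1: (1,3,4,2) (1,4,3,2) — 2.
cut=shift 2: (2,3,2,1) (2,3,4,1) (2,4,2,1) (2,4,3,1) — 4.
cut=shift 3: (3,4,2,1) (3,4,3,1) (3,4,3,2) — 3.
Summing: 2 + 4 + 3 = 9.

9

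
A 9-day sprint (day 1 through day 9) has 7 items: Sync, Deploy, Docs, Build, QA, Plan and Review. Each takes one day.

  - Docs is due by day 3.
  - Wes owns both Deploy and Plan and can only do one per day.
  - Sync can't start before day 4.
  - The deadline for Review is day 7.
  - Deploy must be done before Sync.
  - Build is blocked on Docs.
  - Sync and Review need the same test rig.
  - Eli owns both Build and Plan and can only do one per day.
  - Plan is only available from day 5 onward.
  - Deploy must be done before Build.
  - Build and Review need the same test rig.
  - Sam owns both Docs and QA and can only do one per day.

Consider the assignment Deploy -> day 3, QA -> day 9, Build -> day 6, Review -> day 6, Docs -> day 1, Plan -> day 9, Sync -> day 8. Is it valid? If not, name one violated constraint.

No — it violates: Build and Review need the same test rig

Wes owns both Deploy and Plan and can only do one per day — holds.
Eli owns both Build and Plan and can only do one per day — holds.
Sam owns both Docs and QA and can only do one per day — holds.
Plan is only available from day 5 onward — holds.
Sync and Review need the same test rig — holds.
Deploy must be done before Build — holds.
Docs is due by day 3 — holds.
Build is blocked on Docs — holds.
Sync can't start before day 4 — holds.
Deploy must be done before Sync — holds.
Build and Review need the same test rig — violated.
The deadline for Review is day 7 — holds.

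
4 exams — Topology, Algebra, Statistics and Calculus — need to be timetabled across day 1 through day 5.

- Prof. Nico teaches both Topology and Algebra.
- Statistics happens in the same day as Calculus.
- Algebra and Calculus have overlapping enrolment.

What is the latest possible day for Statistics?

day 5

Statistics at day 5 is achievable: Statistics in day 5; Algebra in day 2; Calculus in day 5; Topology in day 1.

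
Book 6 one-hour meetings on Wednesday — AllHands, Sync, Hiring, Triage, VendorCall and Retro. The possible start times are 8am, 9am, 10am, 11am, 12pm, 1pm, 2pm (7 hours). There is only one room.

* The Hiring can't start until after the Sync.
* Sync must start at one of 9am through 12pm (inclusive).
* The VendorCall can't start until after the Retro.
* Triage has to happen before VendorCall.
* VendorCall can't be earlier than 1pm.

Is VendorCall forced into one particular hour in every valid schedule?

VendorCall can be 1pm (e.g. AllHands in 12pm; VendorCall in 1pm; Retro in 11am; Sync in 9am; Hiring in 10am; Triage in 8am) or 2pm (e.g. VendorCall in 2pm, Hiring in 10am, Sync in 9am, AllHands in 12pm, Retro in 11am, Triage in 8am).

No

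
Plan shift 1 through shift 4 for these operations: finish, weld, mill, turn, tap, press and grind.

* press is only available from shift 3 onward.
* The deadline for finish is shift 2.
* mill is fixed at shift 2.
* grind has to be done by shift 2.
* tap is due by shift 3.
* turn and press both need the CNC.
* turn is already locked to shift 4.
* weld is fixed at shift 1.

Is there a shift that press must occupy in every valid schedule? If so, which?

shift 3

press's window is shift 3–shift 4.
turn is fixed at shift 4, and press can't share a shift with turn.
So press must be shift 3.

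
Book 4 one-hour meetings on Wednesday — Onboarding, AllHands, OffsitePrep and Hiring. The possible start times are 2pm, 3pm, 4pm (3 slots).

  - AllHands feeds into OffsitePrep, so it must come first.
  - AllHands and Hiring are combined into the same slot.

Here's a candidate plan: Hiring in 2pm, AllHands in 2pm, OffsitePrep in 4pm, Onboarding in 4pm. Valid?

AllHands and Hiring are combined into the same slot — holds.
AllHands feeds into OffsitePrep, so it must come first — holds.

Yes, all constraints hold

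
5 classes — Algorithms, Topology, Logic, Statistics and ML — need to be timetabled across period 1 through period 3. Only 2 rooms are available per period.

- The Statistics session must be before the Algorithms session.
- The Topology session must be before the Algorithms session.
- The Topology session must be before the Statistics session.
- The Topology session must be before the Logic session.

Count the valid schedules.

Enumerating: Algorithms -> period 3, Statistics -> period 2, Topology -> period 1, Logic -> period 2, ML -> period 1 | Algorithms in period 3, ML in period 3, Topology in period 1, Logic in period 2, Statistics in period 2 | Topology=period 1, Algorithms=period 3, Logic=period 3, ML=period 1, Statistics=period 2 | Logic -> period 3, Statistics -> period 2, Algorithms -> period 3, Topology -> period 1, ML -> period 2.

4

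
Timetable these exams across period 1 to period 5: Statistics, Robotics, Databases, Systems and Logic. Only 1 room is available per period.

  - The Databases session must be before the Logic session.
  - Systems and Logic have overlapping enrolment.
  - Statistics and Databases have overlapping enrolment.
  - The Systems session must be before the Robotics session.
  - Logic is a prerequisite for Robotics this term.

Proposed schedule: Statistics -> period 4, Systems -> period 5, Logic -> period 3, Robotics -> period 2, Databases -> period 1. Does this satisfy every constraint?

Invalid. The Systems session must be before the Robotics session.

Logic is a prerequisite for Robotics this term — violated.
The Systems session must be before the Robotics session — violated.
Systems and Logic have overlapping enrolment — holds.
The Databases session must be before the Logic session — holds.
Statistics and Databases have overlapping enrolment — holds.
Only 1 room is available per period — holds.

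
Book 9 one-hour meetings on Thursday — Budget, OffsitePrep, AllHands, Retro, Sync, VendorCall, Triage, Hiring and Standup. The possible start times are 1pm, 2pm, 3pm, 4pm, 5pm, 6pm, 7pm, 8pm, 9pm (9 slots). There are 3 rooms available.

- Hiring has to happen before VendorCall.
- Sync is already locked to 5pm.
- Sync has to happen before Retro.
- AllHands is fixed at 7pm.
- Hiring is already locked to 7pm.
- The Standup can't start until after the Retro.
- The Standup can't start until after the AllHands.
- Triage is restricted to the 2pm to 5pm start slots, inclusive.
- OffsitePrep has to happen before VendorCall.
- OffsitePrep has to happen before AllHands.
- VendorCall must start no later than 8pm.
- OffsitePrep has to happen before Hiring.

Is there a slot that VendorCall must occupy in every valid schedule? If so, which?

Precedence pushes VendorCall to at least 8pm; VendorCall's own window allows nothing later than 8pm.
So VendorCall is pinned to 8pm.

8pm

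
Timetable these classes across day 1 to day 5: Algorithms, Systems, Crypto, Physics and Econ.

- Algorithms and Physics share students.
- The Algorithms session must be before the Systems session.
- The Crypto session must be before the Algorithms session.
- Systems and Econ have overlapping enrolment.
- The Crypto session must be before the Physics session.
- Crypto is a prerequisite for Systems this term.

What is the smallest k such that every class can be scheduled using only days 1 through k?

3 days

The precedence chain requires at least 3 distinct days.
3 works (last occupied day: day 3): for example Systems in day 3, Crypto in day 1, Econ in day 1, Physics in day 3, Algorithms in day 2.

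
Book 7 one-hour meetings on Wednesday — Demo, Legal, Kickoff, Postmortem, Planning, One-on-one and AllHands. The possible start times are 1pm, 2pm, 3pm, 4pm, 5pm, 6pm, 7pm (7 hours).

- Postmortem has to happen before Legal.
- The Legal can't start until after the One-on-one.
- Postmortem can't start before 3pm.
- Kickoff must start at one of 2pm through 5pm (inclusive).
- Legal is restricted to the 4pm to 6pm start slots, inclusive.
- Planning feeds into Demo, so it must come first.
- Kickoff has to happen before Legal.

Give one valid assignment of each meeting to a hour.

Demo=2pm; AllHands=1pm; Kickoff=2pm; Legal=4pm; Postmortem=3pm; One-on-one=1pm; Planning=1pm

Checking: Kickoff(2pm) before Legal(4pm); One-on-one(1pm) before Legal(4pm); Postmortem(3pm) before Legal(4pm); Planning(1pm) before Demo(2pm); Postmortem=3pm in [3pm,7pm]; Legal=4pm in [4pm,6pm]; Kickoff=2pm in [2pm,5pm].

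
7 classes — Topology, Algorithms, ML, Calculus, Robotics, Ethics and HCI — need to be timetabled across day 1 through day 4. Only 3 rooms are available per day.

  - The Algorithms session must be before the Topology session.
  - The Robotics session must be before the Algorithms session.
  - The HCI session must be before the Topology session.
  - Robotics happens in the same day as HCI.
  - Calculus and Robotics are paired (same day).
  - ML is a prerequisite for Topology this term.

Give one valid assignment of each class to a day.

Calculus=day 1; Topology=day 3; Ethics=day 2; Robotics=day 1; HCI=day 1; ML=day 2; Algorithms=day 2

Checking: Robotics(day 1) before Algorithms(day 2); Algorithms(day 2) before Topology(day 3); ML(day 2) before Topology(day 3); HCI(day 1) before Topology(day 3); Calculus = Robotics = day 1; Robotics = HCI = day 1; max 3 per day (cap 3).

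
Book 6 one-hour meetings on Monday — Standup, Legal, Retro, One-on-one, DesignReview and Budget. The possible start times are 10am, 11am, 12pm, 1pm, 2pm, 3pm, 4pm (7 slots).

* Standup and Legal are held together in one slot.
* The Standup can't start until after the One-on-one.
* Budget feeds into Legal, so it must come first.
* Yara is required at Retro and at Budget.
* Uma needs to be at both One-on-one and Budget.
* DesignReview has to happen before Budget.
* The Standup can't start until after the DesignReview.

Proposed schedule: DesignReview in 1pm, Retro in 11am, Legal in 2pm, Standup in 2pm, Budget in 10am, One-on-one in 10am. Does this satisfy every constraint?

No — it violates: DesignReview has to happen before Budget

Standup and Legal are held together in one slot — holds.
Budget feeds into Legal, so it must come first — holds.
DesignReview has to happen before Budget — violated.
The Standup can't start until after the DesignReview — holds.
The Standup can't start until after the One-on-one — holds.
Uma needs to be at both One-on-one and Budget — violated.
Yara is required at Retro and at Budget — holds.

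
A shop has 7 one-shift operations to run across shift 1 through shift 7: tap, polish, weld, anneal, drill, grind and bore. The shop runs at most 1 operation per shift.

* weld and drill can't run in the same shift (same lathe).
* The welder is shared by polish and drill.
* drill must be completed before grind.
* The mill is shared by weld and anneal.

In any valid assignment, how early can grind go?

shift 2

Precedence pushes grind to at least shift 2.
grind at shift 2 is achievable: drill=shift 1, polish=shift 4, tap=shift 3, grind=shift 2, weld=shift 5, anneal=shift 6, bore=shift 7.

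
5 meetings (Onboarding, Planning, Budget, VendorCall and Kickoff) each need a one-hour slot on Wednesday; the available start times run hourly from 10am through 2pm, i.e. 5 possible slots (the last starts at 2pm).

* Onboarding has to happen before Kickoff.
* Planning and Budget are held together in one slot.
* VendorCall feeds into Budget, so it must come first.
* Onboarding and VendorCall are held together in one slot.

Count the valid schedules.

Splitting on Onboarding: it can be 10am (16), 11am (9), 12pm (4), 1pm (1). Listing each branch's schedules as (Planning, Budget, VendorCall, Kickoff):
Onboarding=10am: (11am,11am,10am,11am) (11am,11am,10am,12pm) (11am,11am,10am,1pm) (11am,11am,10am,2pm) (12pm,12pm,10am,11am) (12pm,12pm,10am,12pm) (12pm,12pm,10am,1pm) (12pm,12pm,10am,2pm) (1pm,1pm,10am,11am) (1pm,1pm,10am,12pm) (1pm,1pm,10am,1pm) (1pm,1pm,10am,2pm) (2pm,2pm,10am,11am) (2pm,2pm,10am,12pm) (2pm,2pm,10am,1pm) (2pm,2pm,10am,2pm) — 16.
Onboarding=11am: (12pm,12pm,11am,12pm) (12pm,12pm,11am,1pm) (12pm,12pm,11am,2pm) (1pm,1pm,11am,12pm) (1pm,1pm,11am,1pm) (1pm,1pm,11am,2pm) (2pm,2pm,11am,12pm) (2pm,2pm,11am,1pm) (2pm,2pm,11am,2pm) — 9.
Onboarding=12pm: (1pm,1pm,12pm,1pm) (1pm,1pm,12pm,2pm) (2pm,2pm,12pm,1pm) (2pm,2pm,12pm,2pm) — 4.
Onboarding=1pm: (2pm,2pm,1pm,2pm) — 1.
Summing: 16 + 9 + 4 + 1 = 30.

30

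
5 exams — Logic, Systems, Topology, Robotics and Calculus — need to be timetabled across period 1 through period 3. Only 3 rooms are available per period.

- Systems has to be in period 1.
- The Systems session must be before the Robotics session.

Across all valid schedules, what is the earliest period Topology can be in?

period 1

Topology at period 1 is achievable: Topology=period 1; Systems=period 1; Robotics=period 2; Logic=period 1; Calculus=period 2.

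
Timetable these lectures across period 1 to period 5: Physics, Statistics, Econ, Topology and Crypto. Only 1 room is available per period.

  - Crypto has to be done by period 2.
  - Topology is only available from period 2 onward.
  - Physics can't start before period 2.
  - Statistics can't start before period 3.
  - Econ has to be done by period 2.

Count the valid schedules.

12

Splitting on Physics: it can be period 3 (4), period 4 (4), period 5 (4). Listing each branch's schedules as (Statistics, Econ, Topology, Crypto) by period number:
Physics=period 3: (4,1,5,2) (4,2,5,1) (5,1,4,2) (5,2,4,1) — 4.
Physics=period 4: (3,1,5,2) (3,2,5,1) (5,1,3,2) (5,2,3,1) — 4.
Physics=period 5: (3,1,4,2) (3,2,4,1) (4,1,3,2) (4,2,3,1) — 4.
Summing: 4 + 4 + 4 = 12.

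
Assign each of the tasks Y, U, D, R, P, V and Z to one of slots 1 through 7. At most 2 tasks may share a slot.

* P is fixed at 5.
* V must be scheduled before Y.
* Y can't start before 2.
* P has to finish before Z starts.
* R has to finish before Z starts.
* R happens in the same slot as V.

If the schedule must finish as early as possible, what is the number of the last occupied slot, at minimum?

The precedence chain requires at least 2 distinct slots.
With at most 2 per slot and 7 tasks, at least 4 slots are needed.
Propagating the time windows through the other constraints, Z can't land before 6, so the schedule must run through at least slot 6.
6 works (last occupied slot: 6): for example Z=6; P=5; D=3; V=1; Y=2; U=2; R=1.

slot 6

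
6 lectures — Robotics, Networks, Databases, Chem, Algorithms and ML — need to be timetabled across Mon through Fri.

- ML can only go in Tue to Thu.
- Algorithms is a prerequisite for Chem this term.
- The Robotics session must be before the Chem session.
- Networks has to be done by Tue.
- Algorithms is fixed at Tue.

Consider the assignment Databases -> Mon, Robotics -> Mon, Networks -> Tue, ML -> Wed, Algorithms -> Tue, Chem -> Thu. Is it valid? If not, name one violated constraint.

Yes, all constraints hold

The Robotics session must be before the Chem session — holds.
Algorithms is fixed at Tue — holds.
ML can only go in Tue to Thu — holds.
Networks has to be done by Tue — holds.
Algorithms is a prerequisite for Chem this term — holds.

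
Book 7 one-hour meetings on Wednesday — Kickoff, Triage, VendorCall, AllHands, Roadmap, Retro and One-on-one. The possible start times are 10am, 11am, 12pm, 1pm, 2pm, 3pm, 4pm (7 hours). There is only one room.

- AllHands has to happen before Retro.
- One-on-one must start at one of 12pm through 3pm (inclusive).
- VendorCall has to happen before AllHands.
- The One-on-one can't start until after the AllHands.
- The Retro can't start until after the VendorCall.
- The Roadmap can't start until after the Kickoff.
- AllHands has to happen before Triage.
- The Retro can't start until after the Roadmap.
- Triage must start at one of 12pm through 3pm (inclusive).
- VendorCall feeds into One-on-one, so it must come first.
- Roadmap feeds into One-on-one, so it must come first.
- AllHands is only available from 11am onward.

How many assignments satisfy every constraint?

Splitting on Kickoff: it can be 10am (7), 11am (5), 12pm (3), 1pm (1). Listing each branch's schedules as (Triage, VendorCall, AllHands, Roadmap, Retro, One-on-one):
Kickoff=10am: (1pm,11am,12pm,2pm,4pm,3pm) (2pm,11am,12pm,1pm,4pm,3pm) (2pm,11am,1pm,12pm,4pm,3pm) (2pm,12pm,1pm,11am,4pm,3pm) (3pm,11am,12pm,1pm,4pm,2pm) (3pm,11am,1pm,12pm,4pm,2pm) (3pm,12pm,1pm,11am,4pm,2pm) — 7.
Kickoff=11am: (1pm,10am,12pm,2pm,4pm,3pm) (2pm,10am,12pm,1pm,4pm,3pm) (2pm,10am,1pm,12pm,4pm,3pm) (3pm,10am,12pm,1pm,4pm,2pm) (3pm,10am,1pm,12pm,4pm,2pm) — 5.
Kickoff=12pm: (1pm,10am,11am,2pm,4pm,3pm) (2pm,10am,11am,1pm,4pm,3pm) (3pm,10am,11am,1pm,4pm,2pm) — 3.
Kickoff=1pm: (12pm,10am,11am,2pm,4pm,3pm) — 1.
Summing: 7 + 5 + 3 + 1 = 16.

16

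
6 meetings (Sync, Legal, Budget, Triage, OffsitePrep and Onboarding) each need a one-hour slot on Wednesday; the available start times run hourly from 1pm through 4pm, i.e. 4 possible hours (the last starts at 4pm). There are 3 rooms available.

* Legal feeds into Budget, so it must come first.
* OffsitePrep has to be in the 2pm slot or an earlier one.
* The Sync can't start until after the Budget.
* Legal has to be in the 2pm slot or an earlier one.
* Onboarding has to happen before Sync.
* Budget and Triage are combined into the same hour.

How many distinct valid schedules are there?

Splitting on Sync: it can be 3pm (3), 4pm (17). Listing each branch's schedules as (Legal, Budget, Triage, OffsitePrep, Onboarding):
Sync=3pm: (1pm,2pm,2pm,1pm,1pm) (1pm,2pm,2pm,1pm,2pm) (1pm,2pm,2pm,2pm,1pm) — 3.
Sync=4pm: (1pm,2pm,2pm,1pm,1pm) (1pm,2pm,2pm,1pm,2pm) (1pm,2pm,2pm,1pm,3pm) (1pm,2pm,2pm,2pm,1pm) (1pm,2pm,2pm,2pm,3pm) (1pm,3pm,3pm,1pm,1pm) (1pm,3pm,3pm,1pm,2pm) (1pm,3pm,3pm,1pm,3pm) (1pm,3pm,3pm,2pm,1pm) (1pm,3pm,3pm,2pm,2pm) (1pm,3pm,3pm,2pm,3pm) (2pm,3pm,3pm,1pm,1pm) (2pm,3pm,3pm,1pm,2pm) (2pm,3pm,3pm,1pm,3pm) (2pm,3pm,3pm,2pm,1pm) (2pm,3pm,3pm,2pm,2pm) (2pm,3pm,3pm,2pm,3pm) — 17.
Summing: 3 + 17 = 20.

20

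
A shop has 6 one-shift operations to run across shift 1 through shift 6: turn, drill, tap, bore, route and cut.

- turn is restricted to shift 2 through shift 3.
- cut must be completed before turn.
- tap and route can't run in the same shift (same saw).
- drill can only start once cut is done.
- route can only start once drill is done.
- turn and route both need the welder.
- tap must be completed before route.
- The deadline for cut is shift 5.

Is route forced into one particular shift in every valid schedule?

No

route can be shift 3 (e.g. bore -> shift 1; cut -> shift 1; tap -> shift 1; turn -> shift 2; drill -> shift 2; route -> shift 3) or shift 4 (e.g. turn -> shift 2, drill -> shift 2, cut -> shift 1, bore -> shift 1, route -> shift 4, tap -> shift 1).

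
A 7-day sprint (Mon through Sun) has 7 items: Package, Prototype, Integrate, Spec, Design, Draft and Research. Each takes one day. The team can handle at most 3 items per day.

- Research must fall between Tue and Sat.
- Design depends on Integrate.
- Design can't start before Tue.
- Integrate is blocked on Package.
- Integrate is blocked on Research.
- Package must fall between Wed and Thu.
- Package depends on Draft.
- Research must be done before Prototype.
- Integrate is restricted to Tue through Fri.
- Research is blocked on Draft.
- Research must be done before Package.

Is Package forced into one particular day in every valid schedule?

Package can be Wed (e.g. Design=Fri, Integrate=Thu, Prototype=Wed, Draft=Mon, Package=Wed, Research=Tue, Spec=Mon) or Thu (e.g. Spec -> Mon, Package -> Thu, Integrate -> Fri, Design -> Sat, Draft -> Mon, Prototype -> Wed, Research -> Tue).

No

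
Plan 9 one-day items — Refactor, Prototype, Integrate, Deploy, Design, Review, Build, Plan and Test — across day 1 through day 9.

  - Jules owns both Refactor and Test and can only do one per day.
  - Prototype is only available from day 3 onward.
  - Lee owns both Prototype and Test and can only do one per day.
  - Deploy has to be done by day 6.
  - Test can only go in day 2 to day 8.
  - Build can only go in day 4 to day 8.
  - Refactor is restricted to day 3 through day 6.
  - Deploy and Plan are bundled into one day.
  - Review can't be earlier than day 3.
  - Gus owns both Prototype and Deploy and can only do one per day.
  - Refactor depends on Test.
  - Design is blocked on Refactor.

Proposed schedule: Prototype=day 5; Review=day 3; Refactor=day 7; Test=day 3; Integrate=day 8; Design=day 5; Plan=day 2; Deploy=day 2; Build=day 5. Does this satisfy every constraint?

No — it violates: Design is blocked on Refactor

Build can only go in day 4 to day 8 — holds.
Refactor is restricted to day 3 through day 6 — violated.
Jules owns both Refactor and Test and can only do one per day — holds.
Test can only go in day 2 to day 8 — holds.
Design is blocked on Refactor — violated.
Deploy has to be done by day 6 — holds.
Refactor depends on Test — holds.
Lee owns both Prototype and Test and can only do one per day — holds.
Gus owns both Prototype and Deploy and can only do one per day — holds.
Prototype is only available from day 3 onward — holds.
Deploy and Plan are bundled into one day — holds.
Review can't be earlier than day 3 — holds.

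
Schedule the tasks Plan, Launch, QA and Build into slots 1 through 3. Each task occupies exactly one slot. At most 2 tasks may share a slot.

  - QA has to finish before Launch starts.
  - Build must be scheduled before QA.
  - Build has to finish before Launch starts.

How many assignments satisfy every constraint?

Enumerating: Build in 1, Launch in 3, QA in 2, Plan in 1 | Launch -> 3; Build -> 1; QA -> 2; Plan -> 2 | Plan in 3; QA in 2; Build in 1; Launch in 3.

3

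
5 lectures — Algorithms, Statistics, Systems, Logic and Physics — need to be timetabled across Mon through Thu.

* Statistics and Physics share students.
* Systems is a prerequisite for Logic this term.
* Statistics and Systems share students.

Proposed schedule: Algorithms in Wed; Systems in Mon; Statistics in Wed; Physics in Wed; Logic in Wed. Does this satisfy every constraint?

Invalid. Statistics and Physics share students.

Statistics and Physics share students — violated.
Systems is a prerequisite for Logic this term — holds.
Statistics and Systems share students — holds.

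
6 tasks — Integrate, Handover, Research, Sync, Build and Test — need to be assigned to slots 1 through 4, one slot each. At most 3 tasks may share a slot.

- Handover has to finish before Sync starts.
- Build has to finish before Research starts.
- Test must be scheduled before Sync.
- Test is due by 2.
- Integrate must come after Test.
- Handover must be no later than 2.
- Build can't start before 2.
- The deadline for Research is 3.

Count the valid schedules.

Splitting on Integrate: it can be 2 (5), 3 (9), 4 (9). Listing each branch's schedules as (Handover, Research, Sync, Build, Test):
Integrate=2: (1,3,2,2,1) (1,3,3,2,1) (1,3,4,2,1) (2,3,3,2,1) (2,3,4,2,1) — 5.
Integrate=3: (1,3,2,2,1) (1,3,3,2,1) (1,3,3,2,2) (1,3,4,2,1) (1,3,4,2,2) (2,3,3,2,1) (2,3,3,2,2) (2,3,4,2,1) (2,3,4,2,2) — 9.
Integrate=4: (1,3,2,2,1) (1,3,3,2,1) (1,3,3,2,2) (1,3,4,2,1) (1,3,4,2,2) (2,3,3,2,1) (2,3,3,2,2) (2,3,4,2,1) (2,3,4,2,2) — 9.
Summing: 5 + 9 + 9 = 23.

23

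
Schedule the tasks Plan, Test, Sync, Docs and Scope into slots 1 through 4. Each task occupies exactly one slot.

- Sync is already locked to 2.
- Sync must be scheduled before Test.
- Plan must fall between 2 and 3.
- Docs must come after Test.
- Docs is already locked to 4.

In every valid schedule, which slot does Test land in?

3

Sync is fixed at 2 and must come before Test, so Test is at least 3.
Docs is fixed at 4 and must come after Test, so Test is at most 3.
So Test must be 3.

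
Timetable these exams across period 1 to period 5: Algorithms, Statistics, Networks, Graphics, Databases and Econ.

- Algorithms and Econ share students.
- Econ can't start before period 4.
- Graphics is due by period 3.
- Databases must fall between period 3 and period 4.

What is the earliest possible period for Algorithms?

period 1

Algorithms at period 1 is achievable: Networks in period 1, Econ in period 4, Algorithms in period 1, Statistics in period 1, Graphics in period 1, Databases in period 3.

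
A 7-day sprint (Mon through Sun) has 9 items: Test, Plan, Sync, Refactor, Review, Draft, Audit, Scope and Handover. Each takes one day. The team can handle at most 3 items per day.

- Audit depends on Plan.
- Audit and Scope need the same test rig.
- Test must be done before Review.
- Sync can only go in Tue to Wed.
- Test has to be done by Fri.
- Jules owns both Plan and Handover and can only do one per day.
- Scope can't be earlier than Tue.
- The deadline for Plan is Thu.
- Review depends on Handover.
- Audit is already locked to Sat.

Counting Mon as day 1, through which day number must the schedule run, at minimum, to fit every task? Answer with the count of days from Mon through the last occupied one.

The precedence chain requires at least 2 distinct days.
With at most 3 per day and 9 tasks, at least 3 days are needed.
Audit can't be placed before Sat — that is day 6 counting from Mon — so the schedule must run through at least 6 days.
6 works (last occupied day: Sat): for example Sync -> Tue, Plan -> Mon, Review -> Wed, Handover -> Tue, Scope -> Tue, Audit -> Sat, Refactor -> Mon, Draft -> Wed, Test -> Mon.

6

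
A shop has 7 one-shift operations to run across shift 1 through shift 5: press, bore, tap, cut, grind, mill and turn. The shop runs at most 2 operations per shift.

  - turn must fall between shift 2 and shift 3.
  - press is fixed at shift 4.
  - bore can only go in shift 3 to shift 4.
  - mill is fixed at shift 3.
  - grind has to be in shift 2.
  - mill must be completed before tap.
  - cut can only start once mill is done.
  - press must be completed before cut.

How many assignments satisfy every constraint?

4

Enumerating: press in shift 4, turn in shift 2, tap in shift 4, grind in shift 2, bore in shift 3, cut in shift 5, mill in shift 3 | press in shift 4; cut in shift 5; bore in shift 3; tap in shift 5; grind in shift 2; turn in shift 2; mill in shift 3 | turn=shift 2, cut=shift 5, grind=shift 2, mill=shift 3, bore=shift 4, tap=shift 5, press=shift 4 | tap in shift 5; bore in shift 4; turn in shift 3; grind in shift 2; press in shift 4; cut in shift 5; mill in shift 3.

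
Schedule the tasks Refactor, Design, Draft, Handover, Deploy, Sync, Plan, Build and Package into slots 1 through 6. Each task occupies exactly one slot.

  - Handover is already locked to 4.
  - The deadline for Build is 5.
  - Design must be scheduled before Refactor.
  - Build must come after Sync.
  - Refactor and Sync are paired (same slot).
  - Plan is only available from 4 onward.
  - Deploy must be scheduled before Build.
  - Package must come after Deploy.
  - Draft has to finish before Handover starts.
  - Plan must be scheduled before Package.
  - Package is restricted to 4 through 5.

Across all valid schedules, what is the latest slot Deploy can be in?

4

Downstream work caps Deploy at 4.
Deploy at 4 is achievable: Package=5, Design=1, Plan=4, Deploy=4, Build=5, Handover=4, Sync=2, Draft=1, Refactor=2.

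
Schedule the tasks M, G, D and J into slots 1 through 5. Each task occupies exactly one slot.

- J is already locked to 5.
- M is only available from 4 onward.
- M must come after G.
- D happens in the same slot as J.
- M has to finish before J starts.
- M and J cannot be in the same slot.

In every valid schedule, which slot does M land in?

M's window is 4–5.
J is fixed at 5, and M can't share a slot with J.
So M must be 4.

4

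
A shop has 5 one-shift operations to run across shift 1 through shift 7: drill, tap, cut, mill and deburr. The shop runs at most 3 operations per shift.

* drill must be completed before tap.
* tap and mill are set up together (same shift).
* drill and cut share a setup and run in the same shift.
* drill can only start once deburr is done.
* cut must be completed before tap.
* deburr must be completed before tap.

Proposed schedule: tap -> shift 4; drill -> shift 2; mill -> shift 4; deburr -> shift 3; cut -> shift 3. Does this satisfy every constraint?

drill can only start once deburr is done — violated.
The shop runs at most 3 operations per shift — holds.
cut must be completed before tap — holds.
deburr must be completed before tap — holds.
drill must be completed before tap — holds.
drill and cut share a setup and run in the same shift — violated.
tap and mill are set up together (same shift) — holds.

No — it violates: drill can only start once deburr is done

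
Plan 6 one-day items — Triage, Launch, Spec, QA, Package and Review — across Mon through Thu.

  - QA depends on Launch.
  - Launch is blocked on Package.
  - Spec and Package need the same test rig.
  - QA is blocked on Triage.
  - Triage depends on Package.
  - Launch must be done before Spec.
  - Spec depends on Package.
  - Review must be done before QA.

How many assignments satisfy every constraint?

25

Splitting on Triage: it can be Tue (13), Wed (12). Listing each branch's schedules as (Launch, Spec, QA, Package, Review):
Triage=Tue: (Tue,Wed,Wed,Mon,Mon) (Tue,Wed,Wed,Mon,Tue) (Tue,Wed,Thu,Mon,Mon) (Tue,Wed,Thu,Mon,Tue) (Tue,Wed,Thu,Mon,Wed) (Tue,Thu,Wed,Mon,Mon) (Tue,Thu,Wed,Mon,Tue) (Tue,Thu,Thu,Mon,Mon) (Tue,Thu,Thu,Mon,Tue) (Tue,Thu,Thu,Mon,Wed) (Wed,Thu,Thu,Mon,Mon) (Wed,Thu,Thu,Mon,Tue) (Wed,Thu,Thu,Mon,Wed) — 13.
Triage=Wed: (Tue,Wed,Thu,Mon,Mon) (Tue,Wed,Thu,Mon,Tue) (Tue,Wed,Thu,Mon,Wed) (Tue,Thu,Thu,Mon,Mon) (Tue,Thu,Thu,Mon,Tue) (Tue,Thu,Thu,Mon,Wed) (Wed,Thu,Thu,Mon,Mon) (Wed,Thu,Thu,Mon,Tue) (Wed,Thu,Thu,Mon,Wed) (Wed,Thu,Thu,Tue,Mon) (Wed,Thu,Thu,Tue,Tue) (Wed,Thu,Thu,Tue,Wed) — 12.
Summing: 13 + 12 = 25.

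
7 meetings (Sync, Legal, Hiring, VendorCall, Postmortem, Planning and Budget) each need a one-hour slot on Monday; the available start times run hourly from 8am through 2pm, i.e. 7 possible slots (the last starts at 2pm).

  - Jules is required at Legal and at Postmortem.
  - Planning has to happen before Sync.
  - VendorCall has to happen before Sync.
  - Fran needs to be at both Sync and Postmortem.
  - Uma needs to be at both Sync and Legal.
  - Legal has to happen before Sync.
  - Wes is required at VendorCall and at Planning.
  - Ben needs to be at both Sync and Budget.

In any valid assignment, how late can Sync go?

Precedence pushes Sync to at least 9am.
Sync at 2pm is achievable: Legal in 8am, Hiring in 8am, Planning in 9am, Postmortem in 9am, Sync in 2pm, VendorCall in 8am, Budget in 8am.

2pm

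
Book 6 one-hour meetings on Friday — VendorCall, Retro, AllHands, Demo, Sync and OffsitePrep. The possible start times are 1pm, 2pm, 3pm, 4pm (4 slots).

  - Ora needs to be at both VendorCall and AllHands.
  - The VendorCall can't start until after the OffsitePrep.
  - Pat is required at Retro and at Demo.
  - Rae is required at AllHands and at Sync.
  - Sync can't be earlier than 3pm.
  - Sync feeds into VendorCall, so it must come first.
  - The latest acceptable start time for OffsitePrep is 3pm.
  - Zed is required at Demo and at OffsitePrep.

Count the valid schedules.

54

Splitting on Retro: it can be 1pm (14), 2pm (14), 3pm (14), 4pm (12). Listing each branch's schedules as (VendorCall, AllHands, Demo, Sync, OffsitePrep):
Retro=1pm: (4pm,1pm,2pm,3pm,1pm) (4pm,1pm,2pm,3pm,3pm) (4pm,1pm,3pm,3pm,1pm) (4pm,1pm,3pm,3pm,2pm) (4pm,1pm,4pm,3pm,1pm) (4pm,1pm,4pm,3pm,2pm) (4pm,1pm,4pm,3pm,3pm) (4pm,2pm,2pm,3pm,1pm) (4pm,2pm,2pm,3pm,3pm) (4pm,2pm,3pm,3pm,1pm) (4pm,2pm,3pm,3pm,2pm) (4pm,2pm,4pm,3pm,1pm) (4pm,2pm,4pm,3pm,2pm) (4pm,2pm,4pm,3pm,3pm) — 14.
Retro=2pm: (4pm,1pm,1pm,3pm,2pm) (4pm,1pm,1pm,3pm,3pm) (4pm,1pm,3pm,3pm,1pm) (4pm,1pm,3pm,3pm,2pm) (4pm,1pm,4pm,3pm,1pm) (4pm,1pm,4pm,3pm,2pm) (4pm,1pm,4pm,3pm,3pm) (4pm,2pm,1pm,3pm,2pm) (4pm,2pm,1pm,3pm,3pm) (4pm,2pm,3pm,3pm,1pm) (4pm,2pm,3pm,3pm,2pm) (4pm,2pm,4pm,3pm,1pm) (4pm,2pm,4pm,3pm,2pm) (4pm,2pm,4pm,3pm,3pm) — 14.
Retro=3pm: (4pm,1pm,1pm,3pm,2pm) (4pm,1pm,1pm,3pm,3pm) (4pm,1pm,2pm,3pm,1pm) (4pm,1pm,2pm,3pm,3pm) (4pm,1pm,4pm,3pm,1pm) (4pm,1pm,4pm,3pm,2pm) (4pm,1pm,4pm,3pm,3pm) (4pm,2pm,1pm,3pm,2pm) (4pm,2pm,1pm,3pm,3pm) (4pm,2pm,2pm,3pm,1pm) (4pm,2pm,2pm,3pm,3pm) (4pm,2pm,4pm,3pm,1pm) (4pm,2pm,4pm,3pm,2pm) (4pm,2pm,4pm,3pm,3pm) — 14.
Retro=4pm: (4pm,1pm,1pm,3pm,2pm) (4pm,1pm,1pm,3pm,3pm) (4pm,1pm,2pm,3pm,1pm) (4pm,1pm,2pm,3pm,3pm) (4pm,1pm,3pm,3pm,1pm) (4pm,1pm,3pm,3pm,2pm) (4pm,2pm,1pm,3pm,2pm) (4pm,2pm,1pm,3pm,3pm) (4pm,2pm,2pm,3pm,1pm) (4pm,2pm,2pm,3pm,3pm) (4pm,2pm,3pm,3pm,1pm) (4pm,2pm,3pm,3pm,2pm) — 12.
Summing: 14 + 14 + 14 + 12 = 54.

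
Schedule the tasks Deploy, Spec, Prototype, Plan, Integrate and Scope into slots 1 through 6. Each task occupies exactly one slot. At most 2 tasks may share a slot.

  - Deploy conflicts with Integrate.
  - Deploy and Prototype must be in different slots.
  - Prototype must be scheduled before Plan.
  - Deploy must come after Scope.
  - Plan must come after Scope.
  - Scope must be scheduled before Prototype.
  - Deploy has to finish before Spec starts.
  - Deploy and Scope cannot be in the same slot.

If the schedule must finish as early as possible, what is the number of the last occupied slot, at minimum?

The precedence chain requires at least 3 distinct slots.
With at most 2 per slot and 6 tasks, at least 3 slots are needed.
Could 3 slots be enough, i.e. nothing placed later than 3? No: Spec must come after Deploy (at 1 or later) → {2, 3}; Deploy must come before Spec (at 3 or earlier) → {1, 2}; Plan must come after Prototype (at 1 or later) → {2, 3}; Prototype must come before Plan (at 3 or earlier) → {1, 2}; Prototype must come after Scope (at 1 or later) → {2}; Scope must come before Prototype (at 2 or earlier) → {1}; Deploy must come after Scope (at 1 or later) → {2}; Prototype can't share with Deploy (2) → nothing is left.
So 3 slots is not enough.
4 works (last occupied slot: 4): for example Plan=4; Scope=1; Spec=3; Prototype=3; Integrate=1; Deploy=2.

slot 4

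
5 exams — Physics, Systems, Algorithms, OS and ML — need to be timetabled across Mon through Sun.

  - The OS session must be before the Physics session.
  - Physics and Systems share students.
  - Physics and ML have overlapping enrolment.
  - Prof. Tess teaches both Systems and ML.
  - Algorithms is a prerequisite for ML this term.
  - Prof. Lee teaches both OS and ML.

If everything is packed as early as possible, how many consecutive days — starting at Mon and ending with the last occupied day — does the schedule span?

3 days

The precedence chain requires at least 2 distinct days.
Could 2 days be enough, i.e. nothing placed later than Tue? No: ML must come after Algorithms (at Mon or later) → {Tue}; Physics must come after OS (at Mon or later) → {Tue}; ML can't share with Physics (Tue) → nothing is left.
So 2 days is not enough.
3 works (last occupied day: Wed): for example ML=Wed, Systems=Mon, Algorithms=Mon, OS=Mon, Physics=Tue.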